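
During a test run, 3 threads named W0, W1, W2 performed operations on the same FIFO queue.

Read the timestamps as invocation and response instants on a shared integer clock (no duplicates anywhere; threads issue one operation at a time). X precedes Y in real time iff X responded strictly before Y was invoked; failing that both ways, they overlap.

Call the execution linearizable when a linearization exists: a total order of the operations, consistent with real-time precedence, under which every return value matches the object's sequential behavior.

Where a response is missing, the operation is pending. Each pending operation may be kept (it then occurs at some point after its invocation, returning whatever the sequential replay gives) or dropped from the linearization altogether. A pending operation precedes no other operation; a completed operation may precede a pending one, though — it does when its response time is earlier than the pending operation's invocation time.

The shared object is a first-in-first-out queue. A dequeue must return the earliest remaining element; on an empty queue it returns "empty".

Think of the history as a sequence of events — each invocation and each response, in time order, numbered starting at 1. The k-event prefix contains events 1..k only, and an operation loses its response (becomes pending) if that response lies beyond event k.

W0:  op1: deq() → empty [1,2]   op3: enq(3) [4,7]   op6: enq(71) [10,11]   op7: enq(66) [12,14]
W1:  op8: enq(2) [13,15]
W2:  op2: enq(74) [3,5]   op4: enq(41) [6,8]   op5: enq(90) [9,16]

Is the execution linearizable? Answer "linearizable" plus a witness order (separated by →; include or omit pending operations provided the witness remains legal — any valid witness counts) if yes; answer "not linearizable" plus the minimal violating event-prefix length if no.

1. op1 deq() → empty, leaving queue <>
2. op2 enq(74), leaving queue <74>
3. op3 enq(3), leaving queue <74,3>
4. op4 enq(41), leaving queue <74,3,41>
5. op5 enq(90), leaving queue <74,3,41,90>
6. op6 enq(71), leaving queue <74,3,41,90,71>
7. op7 enq(66), leaving queue <74,3,41,90,71,66>
8. op8 enq(2), leaving queue <74,3,41,90,71,66,2>

linearizable — witness: op1 → op2 → op3 → op4 → op5 → op6 → op7 → op8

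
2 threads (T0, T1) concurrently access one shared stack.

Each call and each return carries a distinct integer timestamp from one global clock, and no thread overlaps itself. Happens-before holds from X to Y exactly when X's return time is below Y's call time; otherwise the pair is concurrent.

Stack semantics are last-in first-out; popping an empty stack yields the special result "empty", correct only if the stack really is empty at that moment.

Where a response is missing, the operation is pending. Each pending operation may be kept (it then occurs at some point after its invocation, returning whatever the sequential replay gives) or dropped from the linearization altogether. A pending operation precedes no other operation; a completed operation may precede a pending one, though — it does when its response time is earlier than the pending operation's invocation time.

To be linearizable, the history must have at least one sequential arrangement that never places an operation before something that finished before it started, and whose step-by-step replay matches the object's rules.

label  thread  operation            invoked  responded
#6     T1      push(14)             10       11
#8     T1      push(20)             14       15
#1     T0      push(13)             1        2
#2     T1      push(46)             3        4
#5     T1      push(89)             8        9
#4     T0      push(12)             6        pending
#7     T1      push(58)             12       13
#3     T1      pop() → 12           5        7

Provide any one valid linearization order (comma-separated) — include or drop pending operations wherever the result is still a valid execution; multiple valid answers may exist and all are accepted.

1. #1 push(13), leaving stack <13>
2. #2 push(46), leaving stack <13,46>
3. #4 push(12) (pending, included), leaving stack <13,46,12>
4. #3 pop() → 12, leaving stack <13,46>
5. #5 push(89), leaving stack <13,46,89>
6. #6 push(14), leaving stack <13,46,89,14>
7. #7 push(58), leaving stack <13,46,89,14,58>
8. #8 push(20), leaving stack <13,46,89,14,58,20>

#1, #2, #4, #3, #5, #6, #7, #8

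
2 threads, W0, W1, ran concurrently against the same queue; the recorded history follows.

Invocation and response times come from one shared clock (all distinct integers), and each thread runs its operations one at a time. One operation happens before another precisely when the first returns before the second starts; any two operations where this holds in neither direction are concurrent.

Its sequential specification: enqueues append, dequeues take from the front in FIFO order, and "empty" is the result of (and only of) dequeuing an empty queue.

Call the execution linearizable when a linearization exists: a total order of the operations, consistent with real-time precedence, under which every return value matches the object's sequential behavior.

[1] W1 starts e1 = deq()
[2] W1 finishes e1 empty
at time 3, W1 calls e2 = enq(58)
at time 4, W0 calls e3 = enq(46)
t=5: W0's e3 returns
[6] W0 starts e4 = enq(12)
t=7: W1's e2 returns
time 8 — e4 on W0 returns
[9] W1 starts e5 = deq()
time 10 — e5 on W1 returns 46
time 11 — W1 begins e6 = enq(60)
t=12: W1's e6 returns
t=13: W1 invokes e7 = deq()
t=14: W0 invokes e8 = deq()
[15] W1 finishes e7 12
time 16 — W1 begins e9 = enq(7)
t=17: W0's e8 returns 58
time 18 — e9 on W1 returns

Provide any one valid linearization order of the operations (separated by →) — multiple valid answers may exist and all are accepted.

step 1: e1 deq() → empty — queue <>
step 2: e3 enq(46) — queue <46>
step 3: e2 enq(58) — queue <46,58>
step 4: e4 enq(12) — queue <46,58,12>
step 5: e5 deq() → 46 — queue <58,12>
step 6: e6 enq(60) — queue <58,12,60>
step 7: e8 deq() → 58 — queue <12,60>
step 8: e7 deq() → 12 — queue <60>
step 9: e9 enq(7) — queue <60,7>

e1 → e3 → e2 → e4 → e5 → e6 → e8 → e7 → e9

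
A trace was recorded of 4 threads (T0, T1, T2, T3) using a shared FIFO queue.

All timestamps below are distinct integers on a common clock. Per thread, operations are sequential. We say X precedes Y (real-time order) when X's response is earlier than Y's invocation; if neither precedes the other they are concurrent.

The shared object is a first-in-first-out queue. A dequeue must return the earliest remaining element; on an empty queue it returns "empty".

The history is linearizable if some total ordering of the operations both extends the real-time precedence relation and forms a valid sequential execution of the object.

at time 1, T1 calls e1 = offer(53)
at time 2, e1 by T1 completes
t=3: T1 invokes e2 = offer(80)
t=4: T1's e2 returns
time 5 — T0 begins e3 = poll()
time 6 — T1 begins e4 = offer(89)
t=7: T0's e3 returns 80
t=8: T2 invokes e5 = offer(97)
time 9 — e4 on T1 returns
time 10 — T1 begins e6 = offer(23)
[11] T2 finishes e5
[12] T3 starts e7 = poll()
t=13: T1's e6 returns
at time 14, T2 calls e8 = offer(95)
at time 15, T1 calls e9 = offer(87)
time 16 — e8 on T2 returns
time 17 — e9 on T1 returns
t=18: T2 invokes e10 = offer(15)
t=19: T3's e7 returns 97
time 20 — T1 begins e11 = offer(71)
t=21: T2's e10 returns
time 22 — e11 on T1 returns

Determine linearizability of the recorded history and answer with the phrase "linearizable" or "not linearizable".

cut after 6 events: linearizable; cut after 7 events (e3 responds, time 7): not linearizable
the sole real-time-consistent order of 3 completed operations fails the FIFO queue replay
no escape via the 1 pending operation (e4): every completion choice fails
for example e1, e2, e3 (pending dropped) fails at step 3: e3 poll() → 80 is not legal there

not linearizable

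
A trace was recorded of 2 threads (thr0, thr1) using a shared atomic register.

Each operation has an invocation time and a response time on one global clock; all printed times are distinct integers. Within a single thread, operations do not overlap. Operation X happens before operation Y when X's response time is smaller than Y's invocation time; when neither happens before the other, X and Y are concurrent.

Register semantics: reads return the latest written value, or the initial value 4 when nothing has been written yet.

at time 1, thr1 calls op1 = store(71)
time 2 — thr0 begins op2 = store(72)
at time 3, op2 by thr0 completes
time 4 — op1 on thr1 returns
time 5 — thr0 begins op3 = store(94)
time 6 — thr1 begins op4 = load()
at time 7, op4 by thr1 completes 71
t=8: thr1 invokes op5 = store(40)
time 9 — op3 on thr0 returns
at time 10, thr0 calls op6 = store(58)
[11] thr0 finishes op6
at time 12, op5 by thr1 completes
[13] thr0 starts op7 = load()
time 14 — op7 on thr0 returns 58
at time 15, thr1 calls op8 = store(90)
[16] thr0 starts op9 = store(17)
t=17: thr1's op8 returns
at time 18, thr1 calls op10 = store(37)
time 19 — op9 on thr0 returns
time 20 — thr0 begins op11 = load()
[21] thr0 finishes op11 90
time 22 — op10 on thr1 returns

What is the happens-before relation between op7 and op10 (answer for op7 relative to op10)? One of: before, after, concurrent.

op7 spans [13,14], op10 spans [18,22]
resp(op7)=14 < inv(op10)=18

before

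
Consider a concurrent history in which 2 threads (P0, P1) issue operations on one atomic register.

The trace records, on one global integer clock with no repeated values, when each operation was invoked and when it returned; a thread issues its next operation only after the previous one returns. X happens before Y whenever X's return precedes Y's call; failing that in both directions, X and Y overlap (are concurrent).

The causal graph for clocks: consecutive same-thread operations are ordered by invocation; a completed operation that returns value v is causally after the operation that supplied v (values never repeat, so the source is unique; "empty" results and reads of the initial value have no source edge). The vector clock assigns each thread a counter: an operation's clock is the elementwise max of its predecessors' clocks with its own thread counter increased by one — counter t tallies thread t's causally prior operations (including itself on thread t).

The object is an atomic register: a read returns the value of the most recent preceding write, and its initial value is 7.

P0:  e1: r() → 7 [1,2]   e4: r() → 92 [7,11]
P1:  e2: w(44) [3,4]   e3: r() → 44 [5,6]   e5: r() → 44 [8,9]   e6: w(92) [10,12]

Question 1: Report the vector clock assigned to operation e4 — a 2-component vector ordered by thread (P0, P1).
no predecessors for e2 (invoked 3): P1 increments from zero → (0, 1)
no predecessors for e1 (invoked 1): P0 increments from zero → (1, 0)
from VC(e2)=(0, 1), e3 (invoked 5) maxes components and bumps P1 → (0, 2)
from VC(e2)=(0, 1), VC(e3)=(0, 2), e5 (invoked 8) maxes components and bumps P1 → (0, 3)
from VC(e5)=(0, 3), e6 (invoked 10) maxes components and bumps P1 → (0, 4)
from VC(e1)=(1, 0), VC(e6)=(0, 4), e4 (invoked 7) maxes components and bumps P0 → (2, 4)
target: VC(e4) = (2, 4)

(2, 4)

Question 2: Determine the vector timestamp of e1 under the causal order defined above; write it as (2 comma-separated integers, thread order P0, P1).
e2, invoked 3, has no incoming edges; only P1's bump applies → (0, 1)
e1, invoked 1, has no incoming edges; only P0's bump applies → (1, 0)
invoked at 5, e3 merges VC(e2)=(0, 1) and bumps P1's slot → (0, 2)
invoked at 8, e5 merges VC(e2)=(0, 1), VC(e3)=(0, 2) and bumps P1's slot → (0, 3)
invoked at 10, e6 merges VC(e5)=(0, 3) and bumps P1's slot → (0, 4)
invoked at 7, e4 merges VC(e1)=(1, 0), VC(e6)=(0, 4) and bumps P0's slot → (2, 4)
target: VC(e1) = (1, 0)

(1, 0)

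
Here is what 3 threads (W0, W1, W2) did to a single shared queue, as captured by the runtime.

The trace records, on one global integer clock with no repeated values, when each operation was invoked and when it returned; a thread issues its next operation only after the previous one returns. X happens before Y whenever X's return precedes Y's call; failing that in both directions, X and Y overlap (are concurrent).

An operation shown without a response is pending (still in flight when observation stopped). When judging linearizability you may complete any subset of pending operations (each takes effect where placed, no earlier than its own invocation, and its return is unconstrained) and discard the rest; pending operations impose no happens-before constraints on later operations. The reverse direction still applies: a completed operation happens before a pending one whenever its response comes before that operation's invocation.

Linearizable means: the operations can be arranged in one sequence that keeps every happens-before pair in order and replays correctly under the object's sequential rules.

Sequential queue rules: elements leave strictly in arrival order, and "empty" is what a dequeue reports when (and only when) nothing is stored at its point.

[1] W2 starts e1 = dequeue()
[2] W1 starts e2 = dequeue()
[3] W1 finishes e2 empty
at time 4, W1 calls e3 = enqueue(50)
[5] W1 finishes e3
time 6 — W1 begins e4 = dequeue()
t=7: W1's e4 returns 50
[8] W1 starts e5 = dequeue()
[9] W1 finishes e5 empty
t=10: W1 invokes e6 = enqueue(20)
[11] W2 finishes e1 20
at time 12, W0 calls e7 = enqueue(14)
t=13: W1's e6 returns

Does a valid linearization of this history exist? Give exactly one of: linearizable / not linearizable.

linearizable

a witness: e2, e3, e4, e5, e6, e1
after step 1 (e2 dequeue() → empty): queue <>
after step 2 (e3 enqueue(50)): queue <50>
after step 3 (e4 dequeue() → 50): queue <>
after step 4 (e5 dequeue() → empty): queue <>
after step 5 (e6 enqueue(20)): queue <20>
after step 6 (e1 dequeue() → 20): queue <>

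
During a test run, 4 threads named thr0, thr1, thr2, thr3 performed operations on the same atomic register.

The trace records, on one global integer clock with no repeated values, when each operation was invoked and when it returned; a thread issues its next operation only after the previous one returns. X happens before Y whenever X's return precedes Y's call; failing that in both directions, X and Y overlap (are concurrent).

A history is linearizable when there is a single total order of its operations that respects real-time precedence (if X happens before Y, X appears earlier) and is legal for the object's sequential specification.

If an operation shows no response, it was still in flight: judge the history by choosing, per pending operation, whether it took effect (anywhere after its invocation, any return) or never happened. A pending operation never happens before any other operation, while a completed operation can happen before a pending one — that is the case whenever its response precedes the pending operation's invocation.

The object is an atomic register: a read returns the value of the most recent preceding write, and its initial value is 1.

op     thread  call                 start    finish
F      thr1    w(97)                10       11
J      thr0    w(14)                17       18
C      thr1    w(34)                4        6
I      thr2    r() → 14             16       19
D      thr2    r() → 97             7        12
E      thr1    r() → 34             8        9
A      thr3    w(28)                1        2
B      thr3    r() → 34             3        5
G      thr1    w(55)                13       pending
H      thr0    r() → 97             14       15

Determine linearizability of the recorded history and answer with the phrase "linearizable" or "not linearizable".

linearizable

witness order: A, C, B, E, F, D, H, G, J, I
1. A w(28), leaving value 28
2. C w(34), leaving value 34
3. B r() → 34, leaving value 34
4. E r() → 34, leaving value 34
5. F w(97), leaving value 97
6. D r() → 97, leaving value 97
7. H r() → 97, leaving value 97
8. G w(55) (pending, included), leaving value 55
9. J w(14), leaving value 14
10. I r() → 14, leaving value 14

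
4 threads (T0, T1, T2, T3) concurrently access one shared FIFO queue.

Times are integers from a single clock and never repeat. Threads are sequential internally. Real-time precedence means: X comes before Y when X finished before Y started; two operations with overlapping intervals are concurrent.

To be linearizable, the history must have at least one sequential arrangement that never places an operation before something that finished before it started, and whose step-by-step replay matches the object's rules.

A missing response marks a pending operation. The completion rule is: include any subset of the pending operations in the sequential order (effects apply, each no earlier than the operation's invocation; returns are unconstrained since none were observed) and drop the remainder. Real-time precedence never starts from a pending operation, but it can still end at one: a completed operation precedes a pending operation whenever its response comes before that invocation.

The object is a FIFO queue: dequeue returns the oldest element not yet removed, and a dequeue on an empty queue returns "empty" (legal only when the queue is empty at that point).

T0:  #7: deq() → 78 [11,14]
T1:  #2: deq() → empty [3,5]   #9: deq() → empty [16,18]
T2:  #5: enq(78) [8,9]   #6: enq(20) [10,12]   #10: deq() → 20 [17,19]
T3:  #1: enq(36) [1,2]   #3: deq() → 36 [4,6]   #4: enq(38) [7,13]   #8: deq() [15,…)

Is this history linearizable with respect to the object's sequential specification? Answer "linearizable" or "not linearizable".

linearizable

a witness: #1, #3, #2, #5, #4, #6, #7, #8, #10, #9
after step 1 (#1 enq(36)): queue <36>
after step 2 (#3 deq() → 36): queue <>
after step 3 (#2 deq() → empty): queue <>
after step 4 (#5 enq(78)): queue <78>
after step 5 (#4 enq(38)): queue <78,38>
after step 6 (#6 enq(20)): queue <78,38,20>
after step 7 (#7 deq() → 78): queue <38,20>
after step 8 (#8 deq() (pending, included)): queue <20>
after step 9 (#10 deq() → 20): queue <>
after step 10 (#9 deq() → empty): queue <>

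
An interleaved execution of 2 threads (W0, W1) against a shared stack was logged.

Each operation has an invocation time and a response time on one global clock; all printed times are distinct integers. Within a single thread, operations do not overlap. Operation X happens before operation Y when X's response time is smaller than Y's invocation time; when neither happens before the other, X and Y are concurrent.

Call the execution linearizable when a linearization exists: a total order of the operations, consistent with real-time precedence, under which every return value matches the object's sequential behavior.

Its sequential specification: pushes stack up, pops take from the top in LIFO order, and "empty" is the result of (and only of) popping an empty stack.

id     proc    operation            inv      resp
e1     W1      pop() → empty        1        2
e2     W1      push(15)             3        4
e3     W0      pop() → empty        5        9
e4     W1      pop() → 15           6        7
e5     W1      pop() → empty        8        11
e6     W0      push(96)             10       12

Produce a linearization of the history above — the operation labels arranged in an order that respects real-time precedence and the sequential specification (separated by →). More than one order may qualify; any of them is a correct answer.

e1 → e2 → e4 → e3 → e5 → e6

after step 1 (e1 pop() → empty): stack <>
after step 2 (e2 push(15)): stack <15>
after step 3 (e4 pop() → 15): stack <>
after step 4 (e3 pop() → empty): stack <>
after step 5 (e5 pop() → empty): stack <>
after step 6 (e6 push(96)): stack <96>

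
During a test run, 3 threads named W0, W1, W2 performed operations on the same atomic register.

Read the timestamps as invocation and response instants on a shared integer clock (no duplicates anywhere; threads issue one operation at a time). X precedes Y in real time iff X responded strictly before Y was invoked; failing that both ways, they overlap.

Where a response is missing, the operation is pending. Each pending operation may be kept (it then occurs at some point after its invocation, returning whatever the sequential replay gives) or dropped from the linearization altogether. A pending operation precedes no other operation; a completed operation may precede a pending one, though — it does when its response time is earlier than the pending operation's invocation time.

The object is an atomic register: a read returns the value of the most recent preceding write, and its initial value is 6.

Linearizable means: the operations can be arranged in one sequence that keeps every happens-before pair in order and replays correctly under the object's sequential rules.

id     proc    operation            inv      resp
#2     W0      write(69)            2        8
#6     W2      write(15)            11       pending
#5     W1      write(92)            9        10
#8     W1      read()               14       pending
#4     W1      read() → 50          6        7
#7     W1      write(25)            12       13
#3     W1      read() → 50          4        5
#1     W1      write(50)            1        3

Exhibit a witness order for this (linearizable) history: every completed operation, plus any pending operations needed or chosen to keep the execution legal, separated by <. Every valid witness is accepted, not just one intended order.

#1 < #3 < #4 < #2 < #5 < #6 < #7

step 1: #1 write(50) — value 50
step 2: #3 read() → 50 — value 50
step 3: #4 read() → 50 — value 50
step 4: #2 write(69) — value 69
step 5: #5 write(92) — value 92
step 6: #6 write(15) (pending, included) — value 15
step 7: #7 write(25) — value 25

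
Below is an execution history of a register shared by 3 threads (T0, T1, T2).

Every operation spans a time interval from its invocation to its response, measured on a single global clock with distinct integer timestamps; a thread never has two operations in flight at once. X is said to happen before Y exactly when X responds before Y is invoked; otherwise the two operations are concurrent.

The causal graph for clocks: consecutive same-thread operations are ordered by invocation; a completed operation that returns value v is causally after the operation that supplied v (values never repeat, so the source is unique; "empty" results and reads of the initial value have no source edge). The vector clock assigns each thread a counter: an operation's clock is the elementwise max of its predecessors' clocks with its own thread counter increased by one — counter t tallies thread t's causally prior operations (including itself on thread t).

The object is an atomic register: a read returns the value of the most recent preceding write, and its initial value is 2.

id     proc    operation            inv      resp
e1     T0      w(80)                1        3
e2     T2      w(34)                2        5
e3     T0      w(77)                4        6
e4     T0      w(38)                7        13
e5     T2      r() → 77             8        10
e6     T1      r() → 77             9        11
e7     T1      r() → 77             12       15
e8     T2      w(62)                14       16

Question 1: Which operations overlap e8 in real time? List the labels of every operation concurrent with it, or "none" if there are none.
e7

e8 spans [14,16]; an op avoiding the whole window 14..16 is ordered, any other is concurrent
e1 [1,3]: before
e2 [2,5]: before
e3 [4,6]: before
e4 [7,13]: before
e5 [8,10]: before
e6 [9,11]: before
e7 [12,15]: concurrent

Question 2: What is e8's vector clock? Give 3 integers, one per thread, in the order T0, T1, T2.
(2, 0, 3)

e2, invoked 2, has no incoming edges; only T2's bump applies → (0, 0, 1)
e1, invoked 1, has no incoming edges; only T0's bump applies → (1, 0, 0)
from VC(e1)=(1, 0, 0), e3 (invoked 4) maxes components and bumps T0 → (2, 0, 0)
from VC(e3)=(2, 0, 0), e6 (invoked 9) maxes components and bumps T1 → (2, 1, 0)
from VC(e3)=(2, 0, 0), e4 (invoked 7) maxes components and bumps T0 → (3, 0, 0)
from VC(e2)=(0, 0, 1), VC(e3)=(2, 0, 0), e5 (invoked 8) maxes components and bumps T2 → (2, 0, 2)
from VC(e3)=(2, 0, 0), VC(e6)=(2, 1, 0), e7 (invoked 12) maxes components and bumps T1 → (2, 2, 0)
from VC(e5)=(2, 0, 2), e8 (invoked 14) maxes components and bumps T2 → (2, 0, 3)
target: VC(e8) = (2, 0, 3)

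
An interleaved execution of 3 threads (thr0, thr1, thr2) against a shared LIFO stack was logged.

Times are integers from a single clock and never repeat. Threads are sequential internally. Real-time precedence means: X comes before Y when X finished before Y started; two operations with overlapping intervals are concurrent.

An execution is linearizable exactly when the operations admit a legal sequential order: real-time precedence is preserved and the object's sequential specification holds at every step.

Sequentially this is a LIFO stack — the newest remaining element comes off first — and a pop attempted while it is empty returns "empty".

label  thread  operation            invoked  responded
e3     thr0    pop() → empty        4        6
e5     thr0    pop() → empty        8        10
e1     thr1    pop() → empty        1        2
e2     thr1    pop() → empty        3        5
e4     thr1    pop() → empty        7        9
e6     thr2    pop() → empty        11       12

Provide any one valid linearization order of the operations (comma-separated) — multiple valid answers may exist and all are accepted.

after step 1 (e1 pop() → empty): stack <>
after step 2 (e2 pop() → empty): stack <>
after step 3 (e3 pop() → empty): stack <>
after step 4 (e4 pop() → empty): stack <>
after step 5 (e5 pop() → empty): stack <>
after step 6 (e6 pop() → empty): stack <>

e1, e2, e3, e4, e5, e6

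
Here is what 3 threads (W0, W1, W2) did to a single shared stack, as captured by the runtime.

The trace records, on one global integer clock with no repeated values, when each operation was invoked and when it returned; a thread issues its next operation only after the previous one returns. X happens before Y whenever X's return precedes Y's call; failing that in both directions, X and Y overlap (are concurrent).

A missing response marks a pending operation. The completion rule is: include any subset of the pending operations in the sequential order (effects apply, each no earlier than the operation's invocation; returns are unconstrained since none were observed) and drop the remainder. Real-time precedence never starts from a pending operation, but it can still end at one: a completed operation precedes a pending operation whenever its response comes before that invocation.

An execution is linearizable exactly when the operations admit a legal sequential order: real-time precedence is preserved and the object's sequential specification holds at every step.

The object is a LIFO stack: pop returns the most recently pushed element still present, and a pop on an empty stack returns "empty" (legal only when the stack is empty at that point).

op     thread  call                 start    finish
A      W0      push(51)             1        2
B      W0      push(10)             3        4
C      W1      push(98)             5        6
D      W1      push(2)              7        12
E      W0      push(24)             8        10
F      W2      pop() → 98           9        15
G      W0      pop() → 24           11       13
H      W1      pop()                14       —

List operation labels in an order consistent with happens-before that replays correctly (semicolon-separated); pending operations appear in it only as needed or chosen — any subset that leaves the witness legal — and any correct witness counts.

1. A push(51), leaving stack <51>
2. B push(10), leaving stack <51,10>
3. C push(98), leaving stack <51,10,98>
4. D push(2), leaving stack <51,10,98,2>
5. E push(24), leaving stack <51,10,98,2,24>
6. G pop() → 24, leaving stack <51,10,98,2>
7. H pop() (pending, included), leaving stack <51,10,98>
8. F pop() → 98, leaving stack <51,10>

A; B; C; D; E; G; H; F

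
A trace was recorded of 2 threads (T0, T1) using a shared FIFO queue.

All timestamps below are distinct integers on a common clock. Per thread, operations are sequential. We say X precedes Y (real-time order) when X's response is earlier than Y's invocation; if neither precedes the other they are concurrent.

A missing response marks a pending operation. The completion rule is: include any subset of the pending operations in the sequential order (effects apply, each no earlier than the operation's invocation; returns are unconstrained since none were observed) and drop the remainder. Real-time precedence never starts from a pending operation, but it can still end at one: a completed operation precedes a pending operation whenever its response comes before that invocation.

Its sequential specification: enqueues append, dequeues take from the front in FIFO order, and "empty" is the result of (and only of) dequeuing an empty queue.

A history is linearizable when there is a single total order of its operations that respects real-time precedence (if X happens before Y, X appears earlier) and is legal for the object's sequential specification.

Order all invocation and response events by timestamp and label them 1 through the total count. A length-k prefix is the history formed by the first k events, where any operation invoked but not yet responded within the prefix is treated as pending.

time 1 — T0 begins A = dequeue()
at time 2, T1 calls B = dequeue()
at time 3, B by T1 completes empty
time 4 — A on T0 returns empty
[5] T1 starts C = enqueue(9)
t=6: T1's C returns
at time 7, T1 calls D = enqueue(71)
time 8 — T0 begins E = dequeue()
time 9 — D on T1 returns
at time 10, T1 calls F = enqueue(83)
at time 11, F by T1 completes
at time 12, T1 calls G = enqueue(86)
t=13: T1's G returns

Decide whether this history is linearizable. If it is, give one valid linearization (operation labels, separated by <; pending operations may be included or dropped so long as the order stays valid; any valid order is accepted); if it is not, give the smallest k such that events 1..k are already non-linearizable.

linearizable — witness: A < B < C < D < E < F < G

step 1: A dequeue() → empty — queue <>
step 2: B dequeue() → empty — queue <>
step 3: C enqueue(9) — queue <9>
step 4: D enqueue(71) — queue <9,71>
step 5: E dequeue() (pending, included) — queue <71>
step 6: F enqueue(83) — queue <71,83>
step 7: G enqueue(86) — queue <71,83,86>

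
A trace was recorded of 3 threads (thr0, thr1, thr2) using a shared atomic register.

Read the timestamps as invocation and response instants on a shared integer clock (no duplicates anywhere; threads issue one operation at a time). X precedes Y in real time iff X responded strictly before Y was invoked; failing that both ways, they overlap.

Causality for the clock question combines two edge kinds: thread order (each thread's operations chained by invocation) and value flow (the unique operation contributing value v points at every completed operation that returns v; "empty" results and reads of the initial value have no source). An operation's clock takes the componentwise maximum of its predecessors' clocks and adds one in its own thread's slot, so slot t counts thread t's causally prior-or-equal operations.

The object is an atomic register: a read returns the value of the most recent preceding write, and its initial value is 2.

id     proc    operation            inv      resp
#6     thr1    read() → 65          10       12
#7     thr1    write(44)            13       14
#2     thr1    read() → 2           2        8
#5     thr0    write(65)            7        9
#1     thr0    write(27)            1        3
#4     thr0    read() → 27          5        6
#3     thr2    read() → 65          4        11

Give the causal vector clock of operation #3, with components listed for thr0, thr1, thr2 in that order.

VC(#2, invoked at 2): no causal predecessors; +1 on thr1 → (0, 1, 0)
VC(#1, invoked at 1): no causal predecessors; +1 on thr0 → (1, 0, 0)
VC(#4, invoked at 5): max of VC(#1)=(1, 0, 0), then +1 on thread thr0 → (2, 0, 0)
VC(#5, invoked at 7): max of VC(#4)=(2, 0, 0), then +1 on thread thr0 → (3, 0, 0)
VC(#3, invoked at 4): max of VC(#5)=(3, 0, 0), then +1 on thread thr2 → (3, 0, 1)
VC(#6, invoked at 10): max of VC(#2)=(0, 1, 0), VC(#5)=(3, 0, 0), then +1 on thread thr1 → (3, 2, 0)
VC(#7, invoked at 13): max of VC(#6)=(3, 2, 0), then +1 on thread thr1 → (3, 3, 0)
target: VC(#3) = (3, 0, 1)

(3, 0, 1)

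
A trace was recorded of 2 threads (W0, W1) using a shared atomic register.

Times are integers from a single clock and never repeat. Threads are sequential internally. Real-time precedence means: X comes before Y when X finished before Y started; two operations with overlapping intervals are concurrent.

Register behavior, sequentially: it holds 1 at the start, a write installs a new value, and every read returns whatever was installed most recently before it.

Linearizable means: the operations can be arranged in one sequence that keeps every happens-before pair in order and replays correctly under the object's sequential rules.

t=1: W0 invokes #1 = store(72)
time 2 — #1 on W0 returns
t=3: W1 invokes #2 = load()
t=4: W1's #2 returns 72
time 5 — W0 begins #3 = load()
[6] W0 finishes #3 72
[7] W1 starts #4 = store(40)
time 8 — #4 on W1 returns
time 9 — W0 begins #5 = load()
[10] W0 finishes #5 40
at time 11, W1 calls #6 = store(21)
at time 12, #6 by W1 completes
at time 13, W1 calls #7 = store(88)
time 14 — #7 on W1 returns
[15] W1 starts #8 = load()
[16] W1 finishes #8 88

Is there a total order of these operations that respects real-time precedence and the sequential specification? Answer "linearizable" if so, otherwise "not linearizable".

a witness: #1, #2, #3, #4, #5, #6, #7, #8
1. #1 store(72), leaving value 72
2. #2 load() → 72, leaving value 72
3. #3 load() → 72, leaving value 72
4. #4 store(40), leaving value 40
5. #5 load() → 40, leaving value 40
6. #6 store(21), leaving value 21
7. #7 store(88), leaving value 88
8. #8 load() → 88, leaving value 88

linearizable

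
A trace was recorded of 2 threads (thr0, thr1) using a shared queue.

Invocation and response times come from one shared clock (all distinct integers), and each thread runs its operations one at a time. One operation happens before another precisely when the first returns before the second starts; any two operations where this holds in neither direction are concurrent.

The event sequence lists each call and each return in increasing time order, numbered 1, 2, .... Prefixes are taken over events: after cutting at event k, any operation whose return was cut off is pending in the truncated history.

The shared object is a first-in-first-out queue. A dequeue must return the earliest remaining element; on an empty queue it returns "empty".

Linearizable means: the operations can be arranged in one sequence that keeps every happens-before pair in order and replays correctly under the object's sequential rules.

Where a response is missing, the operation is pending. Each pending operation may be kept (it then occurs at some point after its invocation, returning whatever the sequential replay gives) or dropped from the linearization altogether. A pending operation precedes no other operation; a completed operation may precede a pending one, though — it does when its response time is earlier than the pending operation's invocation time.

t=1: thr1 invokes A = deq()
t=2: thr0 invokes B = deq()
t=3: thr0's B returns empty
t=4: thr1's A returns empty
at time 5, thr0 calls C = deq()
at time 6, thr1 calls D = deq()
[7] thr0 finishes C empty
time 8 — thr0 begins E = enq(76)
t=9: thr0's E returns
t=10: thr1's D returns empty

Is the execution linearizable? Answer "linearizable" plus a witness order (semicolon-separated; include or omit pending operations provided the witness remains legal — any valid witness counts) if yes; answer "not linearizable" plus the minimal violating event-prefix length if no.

1. A deq() → empty, leaving queue <>
2. B deq() → empty, leaving queue <>
3. C deq() → empty, leaving queue <>
4. D deq() → empty, leaving queue <>
5. E enq(76), leaving queue <76>

linearizable — witness: A; B; C; D; E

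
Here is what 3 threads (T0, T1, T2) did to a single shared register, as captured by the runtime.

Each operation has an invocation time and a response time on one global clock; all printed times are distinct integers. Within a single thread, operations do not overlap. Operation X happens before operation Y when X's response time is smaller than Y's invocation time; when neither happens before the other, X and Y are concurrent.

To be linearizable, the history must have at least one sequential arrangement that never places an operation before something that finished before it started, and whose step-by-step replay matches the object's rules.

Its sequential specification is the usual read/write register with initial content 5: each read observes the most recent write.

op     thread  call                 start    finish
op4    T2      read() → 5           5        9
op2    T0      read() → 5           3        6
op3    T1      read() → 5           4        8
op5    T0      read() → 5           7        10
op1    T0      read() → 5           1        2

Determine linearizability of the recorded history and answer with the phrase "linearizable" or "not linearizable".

a witness: op1, op2, op3, op4, op5
1. op1 read() → 5, leaving value 5
2. op2 read() → 5, leaving value 5
3. op3 read() → 5, leaving value 5
4. op4 read() → 5, leaving value 5
5. op5 read() → 5, leaving value 5

linearizable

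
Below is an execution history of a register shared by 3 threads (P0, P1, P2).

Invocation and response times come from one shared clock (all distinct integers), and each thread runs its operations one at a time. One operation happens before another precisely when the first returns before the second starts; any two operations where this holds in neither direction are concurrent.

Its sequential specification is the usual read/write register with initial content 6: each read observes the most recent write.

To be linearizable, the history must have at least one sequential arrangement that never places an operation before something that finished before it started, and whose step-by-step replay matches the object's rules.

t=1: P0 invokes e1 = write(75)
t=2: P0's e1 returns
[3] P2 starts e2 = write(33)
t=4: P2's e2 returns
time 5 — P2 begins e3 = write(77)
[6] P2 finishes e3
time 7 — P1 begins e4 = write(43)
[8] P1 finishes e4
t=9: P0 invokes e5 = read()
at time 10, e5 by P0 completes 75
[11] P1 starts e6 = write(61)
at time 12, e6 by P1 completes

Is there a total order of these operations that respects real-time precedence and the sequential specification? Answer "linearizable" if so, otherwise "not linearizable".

not linearizable

cut after 9 events: linearizable; cut after 10 events (e5 responds, time 10): not linearizable
the sole real-time-consistent order of 5 completed operations fails the register replay
one such order, e1, e2, e3, e4, e5, breaks at step 5 where e5 read() → 75 is illegal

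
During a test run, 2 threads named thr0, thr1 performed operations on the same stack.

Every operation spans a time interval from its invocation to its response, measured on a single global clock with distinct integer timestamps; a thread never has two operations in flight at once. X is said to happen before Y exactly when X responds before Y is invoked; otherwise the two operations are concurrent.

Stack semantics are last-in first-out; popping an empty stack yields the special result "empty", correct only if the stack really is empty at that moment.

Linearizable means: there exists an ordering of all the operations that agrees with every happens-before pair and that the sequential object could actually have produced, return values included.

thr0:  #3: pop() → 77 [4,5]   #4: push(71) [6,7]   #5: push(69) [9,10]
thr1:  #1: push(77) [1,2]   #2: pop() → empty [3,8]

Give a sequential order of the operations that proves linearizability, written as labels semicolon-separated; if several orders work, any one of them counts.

#1; #3; #2; #4; #5

step 1: #1 push(77) — stack <77>
step 2: #3 pop() → 77 — stack <>
step 3: #2 pop() → empty — stack <>
step 4: #4 push(71) — stack <71>
step 5: #5 push(69) — stack <71,69>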